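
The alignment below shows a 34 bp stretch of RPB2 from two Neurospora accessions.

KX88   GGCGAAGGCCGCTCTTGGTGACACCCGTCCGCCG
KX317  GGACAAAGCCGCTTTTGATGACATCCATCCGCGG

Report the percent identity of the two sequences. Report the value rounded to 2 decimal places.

Differing sites — 3:C/A; 4:G/C; 7:G/A; 14:C/T; 18:G/A; 24:C/T; 27:G/A; 33:C/G.
26 of the 34 sites match, so the percent identity is 26/34 × 100 = 76.47%.

76.47%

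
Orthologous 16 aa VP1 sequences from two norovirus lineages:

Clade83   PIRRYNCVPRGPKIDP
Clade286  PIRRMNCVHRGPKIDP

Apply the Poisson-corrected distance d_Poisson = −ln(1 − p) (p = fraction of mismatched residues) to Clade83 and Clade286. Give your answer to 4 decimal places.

0.1335

The sequences differ at positions 5 (Y/M), 9 (P/H).
p = 2/16 = 0.125000.
d = −ln(1 − 0.125000) = −ln(0.875000) = 0.1335.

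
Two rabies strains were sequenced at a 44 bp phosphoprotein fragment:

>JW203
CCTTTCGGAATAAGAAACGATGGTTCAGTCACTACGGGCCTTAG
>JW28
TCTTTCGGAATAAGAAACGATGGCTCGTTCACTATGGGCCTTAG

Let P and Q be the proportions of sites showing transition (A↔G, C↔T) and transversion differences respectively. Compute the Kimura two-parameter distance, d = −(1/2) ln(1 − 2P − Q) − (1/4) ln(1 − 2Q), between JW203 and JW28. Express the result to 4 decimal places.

The sequences differ at positions 1 (C/T, transition), 24 (T/C, transition), 27 (A/G, transition), 28 (G/T, transversion), 35 (C/T, transition).
Of the 5 differences, 4 transitions and 1 transversion over 44 sites: P = 4/44 = 0.090909, Q = 1/44 = 0.022727.
d = −0.5·ln(0.795455) − 0.25·ln(0.954546) = −0.5·(-0.228841) − 0.25·(-0.046519) = 0.1261.

0.1261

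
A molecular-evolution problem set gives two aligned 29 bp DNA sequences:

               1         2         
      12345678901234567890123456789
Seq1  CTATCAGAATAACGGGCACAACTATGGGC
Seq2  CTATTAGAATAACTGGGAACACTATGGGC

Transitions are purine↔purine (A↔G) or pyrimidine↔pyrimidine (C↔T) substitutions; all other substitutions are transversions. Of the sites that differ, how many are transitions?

Differing sites — 5:C/T (Ti); 14:G/T (Tv); 17:C/G (Tv); 19:C/A (Tv); 20:A/C (Tv).
Of the 5 differences, 1 transition and 4 transversions, so the answer is 1.

1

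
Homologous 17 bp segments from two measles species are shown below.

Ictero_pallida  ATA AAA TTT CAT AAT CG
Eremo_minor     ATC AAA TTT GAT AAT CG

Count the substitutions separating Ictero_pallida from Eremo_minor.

2

Differing sites — 3:A/C; 10:C/G.
That gives 2 mismatches out of 17 aligned sites, so the Hamming distance is 2.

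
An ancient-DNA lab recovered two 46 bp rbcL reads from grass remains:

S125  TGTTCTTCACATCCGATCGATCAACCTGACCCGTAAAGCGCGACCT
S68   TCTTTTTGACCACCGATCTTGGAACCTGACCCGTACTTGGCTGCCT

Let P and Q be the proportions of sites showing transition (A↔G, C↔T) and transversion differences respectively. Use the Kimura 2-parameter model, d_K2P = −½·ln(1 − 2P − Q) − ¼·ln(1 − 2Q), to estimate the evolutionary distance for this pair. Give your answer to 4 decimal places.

0.4389

The sequences differ at positions 2 (G/C, transversion), 5 (C/T, transition), 8 (C/G, transversion), 11 (A/C, transversion), 12 (T/A, transversion), 19 (G/T, transversion), 20 (A/T, transversion), 21 (T/G, transversion), 22 (C/G, transversion), 36 (A/C, transversion), 37 (A/T, transversion), 38 (G/T, transversion), 39 (C/G, transversion), 42 (G/T, transversion), 43 (A/G, transition).
Of the 15 differences, 2 transitions and 13 transversions over 46 sites: P = 2/46 = 0.043478, Q = 13/46 = 0.282609.
d = −0.5·ln(0.630435) − 0.25·ln(0.434782) = −0.5·(-0.461345) − 0.25·(-0.832911) = 0.4389.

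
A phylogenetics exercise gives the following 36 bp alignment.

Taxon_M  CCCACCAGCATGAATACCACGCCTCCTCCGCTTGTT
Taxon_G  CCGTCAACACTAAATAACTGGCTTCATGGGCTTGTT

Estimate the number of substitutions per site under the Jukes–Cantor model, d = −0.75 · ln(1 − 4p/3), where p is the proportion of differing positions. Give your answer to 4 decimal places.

Differing sites — 3:C/G; 4:A/T; 6:C/A; 8:G/C; 9:C/A; 10:A/C; 12:G/A; 17:C/A; 19:A/T; 20:C/G; 23:C/T; 26:C/A; 28:C/G; 29:C/G.
p = 14/36 = 0.388889.
d = −0.75 · ln(1 − (4/3)·0.388889) = −0.75 · ln(0.481481) = −0.75 · (-0.730889) = 0.5482.

0.5482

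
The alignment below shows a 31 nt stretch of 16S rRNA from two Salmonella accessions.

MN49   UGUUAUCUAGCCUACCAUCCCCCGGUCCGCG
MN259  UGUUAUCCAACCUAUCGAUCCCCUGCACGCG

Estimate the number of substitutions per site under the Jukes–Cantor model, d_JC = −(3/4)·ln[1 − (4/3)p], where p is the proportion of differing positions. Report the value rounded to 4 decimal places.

Mismatches occur at site 8 (U→C), site 10 (G→A), site 15 (C→U), site 17 (A→G), site 18 (U→A), site 19 (C→U), site 24 (G→U), site 26 (U→C), site 27 (C→A).
p = 9/31 = 0.290323.
d = −0.75 · ln(1 − (4/3)·0.290323) = −0.75 · ln(0.612903) = −0.75 · (-0.489549) = 0.3672.

0.3672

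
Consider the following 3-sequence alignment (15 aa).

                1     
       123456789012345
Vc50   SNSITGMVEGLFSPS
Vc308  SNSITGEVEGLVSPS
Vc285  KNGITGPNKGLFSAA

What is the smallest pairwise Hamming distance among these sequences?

2

Pairwise Hamming distances:
  Vc50 vs Vc308: 2
  Vc50 vs Vc285: 7
  Vc308 vs Vc285: 8
The smallest is 2, between Vc50 and Vc308.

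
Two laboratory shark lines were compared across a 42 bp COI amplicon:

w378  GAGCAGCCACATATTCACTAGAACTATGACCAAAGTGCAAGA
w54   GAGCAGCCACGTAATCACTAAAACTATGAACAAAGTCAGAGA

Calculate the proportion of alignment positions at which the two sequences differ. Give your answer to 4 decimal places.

Mismatches occur at site 11 (A↔G), site 14 (T↔A), site 21 (G↔A), site 30 (C↔A), site 37 (G↔C), site 38 (C↔A), site 39 (A↔G).
There are 7 differences over 42 sites, so p = 7/42 = 0.1667.

0.1667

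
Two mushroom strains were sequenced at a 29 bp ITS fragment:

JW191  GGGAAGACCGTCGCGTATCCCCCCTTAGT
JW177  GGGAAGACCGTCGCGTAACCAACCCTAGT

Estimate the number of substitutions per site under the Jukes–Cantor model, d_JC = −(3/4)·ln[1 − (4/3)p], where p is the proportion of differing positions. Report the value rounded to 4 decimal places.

0.1524

The sequences differ at positions 18 (T/A), 21 (C/A), 22 (C/A), 25 (T/C).
p = 4/29 = 0.137931.
d = −0.75 · ln(1 − (4/3)·0.137931) = −0.75 · ln(0.816092) = −0.75 · (-0.203228) = 0.1524.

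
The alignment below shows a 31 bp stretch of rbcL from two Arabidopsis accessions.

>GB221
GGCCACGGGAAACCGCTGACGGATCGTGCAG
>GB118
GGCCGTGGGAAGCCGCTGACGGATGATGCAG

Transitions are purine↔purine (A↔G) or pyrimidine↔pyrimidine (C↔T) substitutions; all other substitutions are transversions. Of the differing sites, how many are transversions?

Differing sites — 5:A/G (Ti); 6:C/T (Ti); 12:A/G (Ti); 25:C/G (Tv); 26:G/A (Ti).
Of the 5 differences, 4 transitions and 1 transversion, so the answer is 1.

1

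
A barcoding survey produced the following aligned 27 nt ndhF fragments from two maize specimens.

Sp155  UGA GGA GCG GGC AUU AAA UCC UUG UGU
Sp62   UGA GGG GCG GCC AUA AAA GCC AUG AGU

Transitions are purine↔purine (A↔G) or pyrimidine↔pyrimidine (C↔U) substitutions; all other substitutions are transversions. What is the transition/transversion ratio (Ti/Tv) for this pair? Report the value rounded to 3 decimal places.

0.200

The sequences differ at positions 6 (A/G, transition), 11 (G/C, transversion), 15 (U/A, transversion), 19 (U/G, transversion), 22 (U/A, transversion), 25 (U/A, transversion).
Of the 6 differences, 1 transition and 5 transversions, so Ti/Tv = 1/5 = 0.200.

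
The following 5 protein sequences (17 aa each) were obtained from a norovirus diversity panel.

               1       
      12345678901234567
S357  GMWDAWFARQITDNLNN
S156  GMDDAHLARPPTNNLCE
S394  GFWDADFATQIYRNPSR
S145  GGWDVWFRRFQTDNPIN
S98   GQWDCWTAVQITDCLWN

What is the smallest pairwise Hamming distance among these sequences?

6

Pairwise Hamming distances:
  S357 vs S156: 8
  S357 vs S394: 8
  S357 vs S145: 7
  S357 vs S98: 6
  S156 vs S394: 12
  S156 vs S145: 12
  S156 vs S98: 12
  S394 vs S145: 11
  S394 vs S98: 11
  S145 vs S98: 10
The smallest is 6, between S357 and S98.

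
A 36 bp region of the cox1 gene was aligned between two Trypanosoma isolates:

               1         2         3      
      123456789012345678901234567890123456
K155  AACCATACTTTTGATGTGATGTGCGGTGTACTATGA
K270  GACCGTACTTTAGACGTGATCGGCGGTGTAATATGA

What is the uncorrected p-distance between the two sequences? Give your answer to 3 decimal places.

0.194

Mismatches occur at site 1 (A↔G), site 5 (A↔G), site 12 (T↔A), site 15 (T↔C), site 21 (G↔C), site 22 (T↔G), site 31 (C↔A).
There are 7 differences over 36 sites, so p = 7/36 = 0.194.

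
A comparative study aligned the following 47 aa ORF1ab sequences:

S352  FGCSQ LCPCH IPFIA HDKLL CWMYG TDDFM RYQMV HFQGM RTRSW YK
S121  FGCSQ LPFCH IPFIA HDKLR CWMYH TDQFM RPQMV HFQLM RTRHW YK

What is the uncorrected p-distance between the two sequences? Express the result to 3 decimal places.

0.170

Mismatches occur at site 7 (C→P), site 8 (P→F), site 20 (L→R), site 25 (G→H), site 28 (D→Q), site 32 (Y→P), site 39 (G→L), site 44 (S→H).
There are 8 differences over 47 sites, so p = 8/47 = 0.170.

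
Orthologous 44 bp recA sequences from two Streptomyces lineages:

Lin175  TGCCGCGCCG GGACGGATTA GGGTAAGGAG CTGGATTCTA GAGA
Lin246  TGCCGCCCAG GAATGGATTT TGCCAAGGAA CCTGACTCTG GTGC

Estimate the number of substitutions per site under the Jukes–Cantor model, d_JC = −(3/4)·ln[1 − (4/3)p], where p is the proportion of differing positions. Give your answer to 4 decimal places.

Differing sites — 7:G/C; 9:C/A; 12:G/A; 14:C/T; 20:A/T; 21:G/T; 23:G/C; 24:T/C; 30:G/A; 32:T/C; 33:G/T; 36:T/C; 40:A/G; 42:A/T; 44:A/C.
p = 15/44 = 0.340909.
d = −0.75 · ln(1 − (4/3)·0.340909) = −0.75 · ln(0.545455) = −0.75 · (-0.606135) = 0.4546.

0.4546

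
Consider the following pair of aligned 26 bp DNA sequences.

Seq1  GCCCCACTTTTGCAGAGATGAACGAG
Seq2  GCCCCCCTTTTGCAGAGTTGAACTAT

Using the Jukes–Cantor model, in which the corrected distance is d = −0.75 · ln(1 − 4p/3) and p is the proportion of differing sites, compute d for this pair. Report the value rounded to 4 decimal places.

0.1722

The sequences differ at positions 6 (A/C), 18 (A/T), 24 (G/T), 26 (G/T).
p = 4/26 = 0.153846.
d = −0.75 · ln(1 − (4/3)·0.153846) = −0.75 · ln(0.794872) = −0.75 · (-0.229574) = 0.1722.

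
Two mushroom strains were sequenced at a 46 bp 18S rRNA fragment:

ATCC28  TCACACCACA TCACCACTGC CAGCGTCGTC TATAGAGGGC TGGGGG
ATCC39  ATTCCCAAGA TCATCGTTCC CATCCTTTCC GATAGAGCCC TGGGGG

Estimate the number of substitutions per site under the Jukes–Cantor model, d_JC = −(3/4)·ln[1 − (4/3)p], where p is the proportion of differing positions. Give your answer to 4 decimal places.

The sequences differ at positions 1 (T/A), 2 (C/T), 3 (A/T), 5 (A/C), 7 (C/A), 9 (C/G), 14 (C/T), 16 (A/G), 17 (C/T), 19 (G/C), 23 (G/T), 25 (G/C), 27 (C/T), 28 (G/T), 29 (T/C), 31 (T/G), 38 (G/C), 39 (G/C).
p = 18/46 = 0.391304.
d = −0.75 · ln(1 − (4/3)·0.391304) = −0.75 · ln(0.478261) = −0.75 · (-0.737599) = 0.5532.

0.5532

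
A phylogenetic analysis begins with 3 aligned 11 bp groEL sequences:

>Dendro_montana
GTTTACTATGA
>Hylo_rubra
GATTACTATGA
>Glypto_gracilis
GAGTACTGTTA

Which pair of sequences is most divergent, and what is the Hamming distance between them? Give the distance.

4

Pairwise Hamming distances:
  Dendro_montana vs Hylo_rubra: 1
  Dendro_montana vs Glypto_gracilis: 4
  Hylo_rubra vs Glypto_gracilis: 3
The largest is 4, between Dendro_montana and Glypto_gracilis.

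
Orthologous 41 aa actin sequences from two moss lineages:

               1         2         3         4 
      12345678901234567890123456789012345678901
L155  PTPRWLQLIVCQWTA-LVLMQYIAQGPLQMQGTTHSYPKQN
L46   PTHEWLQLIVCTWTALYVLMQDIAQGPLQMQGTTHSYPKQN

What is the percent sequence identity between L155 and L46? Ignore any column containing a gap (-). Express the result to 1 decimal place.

Excluding the 1 gap column leaves 40 comparable sites.
Mismatches occur at site 3 (P↔H), site 4 (R↔E), site 12 (Q↔T), site 17 (L↔Y), site 22 (Y↔D).
35 of the 40 comparable sites match, so the percent identity is 35/40 × 100 = 87.5%.

87.5%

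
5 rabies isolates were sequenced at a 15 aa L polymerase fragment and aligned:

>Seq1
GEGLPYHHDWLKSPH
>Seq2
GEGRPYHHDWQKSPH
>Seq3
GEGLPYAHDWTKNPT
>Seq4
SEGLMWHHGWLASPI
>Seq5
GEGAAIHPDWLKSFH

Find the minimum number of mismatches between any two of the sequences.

Pairwise Hamming distances:
  Seq1 vs Seq2: 2
  Seq1 vs Seq3: 4
  Seq1 vs Seq4: 6
  Seq1 vs Seq5: 5
  Seq2 vs Seq3: 5
  Seq2 vs Seq4: 8
  Seq2 vs Seq5: 6
  Seq3 vs Seq4: 9
  Seq3 vs Seq5: 9
  Seq4 vs Seq5: 9
The smallest is 2, between Seq1 and Seq2.

2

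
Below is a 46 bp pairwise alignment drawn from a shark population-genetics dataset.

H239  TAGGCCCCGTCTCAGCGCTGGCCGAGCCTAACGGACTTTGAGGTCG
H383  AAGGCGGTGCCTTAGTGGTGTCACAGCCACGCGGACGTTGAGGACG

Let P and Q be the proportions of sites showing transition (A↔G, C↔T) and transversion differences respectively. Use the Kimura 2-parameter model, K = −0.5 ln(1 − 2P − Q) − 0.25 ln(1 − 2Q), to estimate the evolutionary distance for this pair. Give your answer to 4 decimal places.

Mismatches occur at site 1 (T↔A, transversion), site 6 (C↔G, transversion), site 7 (C↔G, transversion), site 8 (C↔T, transition), site 10 (T↔C, transition), site 13 (C↔T, transition), site 16 (C↔T, transition), site 18 (C↔G, transversion), site 21 (G↔T, transversion), site 23 (C↔A, transversion), site 24 (G↔C, transversion), site 29 (T↔A, transversion), site 30 (A↔C, transversion), site 31 (A↔G, transition), site 37 (T↔G, transversion), site 44 (T↔A, transversion).
Of the 16 differences, 5 transitions and 11 transversions over 46 sites: P = 5/46 = 0.108696, Q = 11/46 = 0.239130.
d = −0.5·ln(0.543478) − 0.25·ln(0.521740) = −0.5·(-0.609766) − 0.25·(-0.650586) = 0.4675.

0.4675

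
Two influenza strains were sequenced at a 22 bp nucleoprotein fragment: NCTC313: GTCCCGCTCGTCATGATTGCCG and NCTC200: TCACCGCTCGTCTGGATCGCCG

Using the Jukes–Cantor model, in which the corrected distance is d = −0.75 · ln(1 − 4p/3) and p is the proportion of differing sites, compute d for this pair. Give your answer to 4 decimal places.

0.3390

Mismatches occur at site 1 (G↔T), site 2 (T↔C), site 3 (C↔A), site 13 (A↔T), site 14 (T↔G), site 18 (T↔C).
p = 6/22 = 0.272727.
d = −0.75 · ln(1 − (4/3)·0.272727) = −0.75 · ln(0.636364) = −0.75 · (-0.451985) = 0.3390.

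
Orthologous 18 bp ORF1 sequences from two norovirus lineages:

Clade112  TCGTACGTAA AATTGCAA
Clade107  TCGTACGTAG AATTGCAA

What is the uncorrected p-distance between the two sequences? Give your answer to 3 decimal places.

The sequences differ at position 10 (A/G).
There are 1 differences over 18 sites, so p = 1/18 = 0.056.

0.056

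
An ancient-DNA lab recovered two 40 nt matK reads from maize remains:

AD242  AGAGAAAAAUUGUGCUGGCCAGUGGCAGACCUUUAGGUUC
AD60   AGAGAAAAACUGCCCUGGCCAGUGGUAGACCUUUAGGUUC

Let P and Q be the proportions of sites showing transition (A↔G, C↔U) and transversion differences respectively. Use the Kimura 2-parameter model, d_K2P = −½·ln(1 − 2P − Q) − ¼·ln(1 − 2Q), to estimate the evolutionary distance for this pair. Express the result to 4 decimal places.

0.1090

Mismatches occur at site 10 (U→C, transition), site 13 (U→C, transition), site 14 (G→C, transversion), site 26 (C→U, transition).
Of the 4 differences, 3 transitions and 1 transversion over 40 sites: P = 3/40 = 0.075000, Q = 1/40 = 0.025000.
d = −0.5·ln(0.825000) − 0.25·ln(0.950000) = −0.5·(-0.192372) − 0.25·(-0.051293) = 0.1090.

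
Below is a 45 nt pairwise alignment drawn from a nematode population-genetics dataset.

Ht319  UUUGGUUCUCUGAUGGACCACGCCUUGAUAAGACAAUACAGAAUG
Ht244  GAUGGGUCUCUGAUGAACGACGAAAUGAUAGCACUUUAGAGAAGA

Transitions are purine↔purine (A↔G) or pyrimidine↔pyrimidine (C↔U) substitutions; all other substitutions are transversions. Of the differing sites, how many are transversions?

12

Differing sites — 1:U/G (Tv); 2:U/A (Tv); 6:U/G (Tv); 16:G/A (Ti); 19:C/G (Tv); 23:C/A (Tv); 24:C/A (Tv); 25:U/A (Tv); 31:A/G (Ti); 32:G/C (Tv); 35:A/U (Tv); 36:A/U (Tv); 39:C/G (Tv); 44:U/G (Tv); 45:G/A (Ti).
Of the 15 differences, 3 transitions and 12 transversions, so the answer is 12.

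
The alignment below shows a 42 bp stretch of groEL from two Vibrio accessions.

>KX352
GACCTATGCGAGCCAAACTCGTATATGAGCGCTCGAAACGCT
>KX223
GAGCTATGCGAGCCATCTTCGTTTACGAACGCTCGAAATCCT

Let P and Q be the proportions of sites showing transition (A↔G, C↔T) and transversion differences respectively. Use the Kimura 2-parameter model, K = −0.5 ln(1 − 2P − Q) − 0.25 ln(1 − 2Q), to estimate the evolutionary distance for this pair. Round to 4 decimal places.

Mismatches occur at site 3 (C/G, transversion), site 16 (A/T, transversion), site 17 (A/C, transversion), site 18 (C/T, transition), site 23 (A/T, transversion), site 26 (T/C, transition), site 29 (G/A, transition), site 39 (C/T, transition), site 40 (G/C, transversion).
Of the 9 differences, 4 transitions and 5 transversions over 42 sites: P = 4/42 = 0.095238, Q = 5/42 = 0.119048.
d = −0.5·ln(0.690476) − 0.25·ln(0.761904) = −0.5·(-0.370374) − 0.25·(-0.271935) = 0.2532.

0.2532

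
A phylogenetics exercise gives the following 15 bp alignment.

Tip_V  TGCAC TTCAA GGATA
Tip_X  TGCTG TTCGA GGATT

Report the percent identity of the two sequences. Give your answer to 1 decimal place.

Mismatches occur at site 4 (A/T), site 5 (C/G), site 9 (A/G), site 15 (A/T).
11 of the 15 sites match, so the percent identity is 11/15 × 100 = 73.3%.

73.3%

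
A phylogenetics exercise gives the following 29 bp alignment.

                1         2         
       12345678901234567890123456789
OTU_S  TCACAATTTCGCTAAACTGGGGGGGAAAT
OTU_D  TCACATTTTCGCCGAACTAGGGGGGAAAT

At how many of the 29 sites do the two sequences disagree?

Differing sites — 6:A/T; 13:T/C; 14:A/G; 19:G/A.
That gives 4 mismatches out of 29 aligned sites, so the Hamming distance is 4.

4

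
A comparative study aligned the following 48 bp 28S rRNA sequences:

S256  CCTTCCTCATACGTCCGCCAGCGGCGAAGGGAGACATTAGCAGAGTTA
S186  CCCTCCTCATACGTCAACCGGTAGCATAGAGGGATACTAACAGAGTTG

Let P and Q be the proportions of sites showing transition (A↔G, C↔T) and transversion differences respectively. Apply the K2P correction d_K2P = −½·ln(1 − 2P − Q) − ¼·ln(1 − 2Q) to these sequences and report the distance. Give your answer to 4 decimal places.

The sequences differ at positions 3 (T/C, transition), 16 (C/A, transversion), 17 (G/A, transition), 20 (A/G, transition), 22 (C/T, transition), 23 (G/A, transition), 26 (G/A, transition), 27 (A/T, transversion), 30 (G/A, transition), 32 (A/G, transition), 35 (C/T, transition), 37 (T/C, transition), 40 (G/A, transition), 48 (A/G, transition).
Of the 14 differences, 12 transitions and 2 transversions over 48 sites: P = 12/48 = 0.250000, Q = 2/48 = 0.041667.
d = −0.5·ln(0.458333) − 0.25·ln(0.916666) = −0.5·(-0.780159) − 0.25·(-0.087012) = 0.4118.

0.4118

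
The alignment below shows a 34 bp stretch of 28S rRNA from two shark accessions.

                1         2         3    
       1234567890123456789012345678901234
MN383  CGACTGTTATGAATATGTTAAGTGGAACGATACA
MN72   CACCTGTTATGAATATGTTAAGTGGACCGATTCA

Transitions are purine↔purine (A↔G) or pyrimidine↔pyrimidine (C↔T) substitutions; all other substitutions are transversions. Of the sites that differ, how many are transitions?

Differing sites — 2:G/A (Ti); 3:A/C (Tv); 27:A/C (Tv); 32:A/T (Tv).
Of the 4 differences, 1 transition and 3 transversions, so the answer is 1.

1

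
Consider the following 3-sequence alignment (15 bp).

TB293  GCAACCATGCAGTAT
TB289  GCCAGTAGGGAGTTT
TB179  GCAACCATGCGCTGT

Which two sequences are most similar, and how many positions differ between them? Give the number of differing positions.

Pairwise Hamming distances:
  TB293 vs TB289: 6
  TB293 vs TB179: 3
  TB289 vs TB179: 8
The smallest is 3, between TB293 and TB179.

3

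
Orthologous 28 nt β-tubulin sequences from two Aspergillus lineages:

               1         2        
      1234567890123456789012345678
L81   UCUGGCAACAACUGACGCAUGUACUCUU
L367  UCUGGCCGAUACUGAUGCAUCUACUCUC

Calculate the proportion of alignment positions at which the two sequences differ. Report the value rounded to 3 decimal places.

Differing sites — 7:A/C; 8:A/G; 9:C/A; 10:A/U; 16:C/U; 21:G/C; 28:U/C.
There are 7 differences over 28 sites, so p = 7/28 = 0.250.

0.250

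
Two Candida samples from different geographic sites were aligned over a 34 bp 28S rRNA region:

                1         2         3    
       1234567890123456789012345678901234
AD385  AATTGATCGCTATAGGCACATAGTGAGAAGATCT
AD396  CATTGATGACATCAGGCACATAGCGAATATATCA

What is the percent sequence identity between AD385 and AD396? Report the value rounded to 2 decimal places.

67.65%

Mismatches occur at site 1 (A→C), site 8 (C→G), site 9 (G→A), site 11 (T→A), site 12 (A→T), site 13 (T→C), site 24 (T→C), site 27 (G→A), site 28 (A→T), site 30 (G→T), site 34 (T→A).
23 of the 34 sites match, so the percent identity is 23/34 × 100 = 67.65%.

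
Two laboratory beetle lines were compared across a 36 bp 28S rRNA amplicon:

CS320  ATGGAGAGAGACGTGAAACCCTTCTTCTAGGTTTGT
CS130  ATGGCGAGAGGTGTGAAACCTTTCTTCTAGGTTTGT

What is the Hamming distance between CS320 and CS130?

Mismatches occur at site 5 (A/C), site 11 (A/G), site 12 (C/T), site 21 (C/T).
That gives 4 mismatches out of 36 aligned sites, so the Hamming distance is 4.

4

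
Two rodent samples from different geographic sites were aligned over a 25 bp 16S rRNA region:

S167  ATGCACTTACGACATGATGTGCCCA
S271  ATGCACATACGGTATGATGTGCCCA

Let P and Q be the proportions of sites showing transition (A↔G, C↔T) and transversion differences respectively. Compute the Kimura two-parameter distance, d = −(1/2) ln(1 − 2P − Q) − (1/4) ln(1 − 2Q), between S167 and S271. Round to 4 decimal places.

Differing sites — 7:T/A (Tv); 12:A/G (Ti); 13:C/T (Ti).
Of the 3 differences, 2 transitions and 1 transversion over 25 sites: P = 2/25 = 0.080000, Q = 1/25 = 0.040000.
d = −0.5·ln(0.800000) − 0.25·ln(0.920000) = −0.5·(-0.223144) − 0.25·(-0.083382) = 0.1324.

0.1324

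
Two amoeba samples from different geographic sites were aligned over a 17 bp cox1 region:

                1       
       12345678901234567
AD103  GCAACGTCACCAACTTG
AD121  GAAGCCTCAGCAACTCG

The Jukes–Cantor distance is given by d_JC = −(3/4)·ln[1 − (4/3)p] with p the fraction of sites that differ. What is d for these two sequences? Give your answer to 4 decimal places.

The sequences differ at positions 2 (C/A), 4 (A/G), 6 (G/C), 10 (C/G), 16 (T/C).
p = 5/17 = 0.294118.
d = −0.75 · ln(1 − (4/3)·0.294118) = −0.75 · ln(0.607843) = −0.75 · (-0.497839) = 0.3734.

0.3734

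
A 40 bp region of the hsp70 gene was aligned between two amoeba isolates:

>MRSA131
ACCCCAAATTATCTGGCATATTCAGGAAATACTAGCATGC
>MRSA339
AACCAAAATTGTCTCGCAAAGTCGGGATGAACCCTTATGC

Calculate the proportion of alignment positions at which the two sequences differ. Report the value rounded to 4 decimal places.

The sequences differ at positions 2 (C/A), 5 (C/A), 11 (A/G), 15 (G/C), 19 (T/A), 21 (T/G), 24 (A/G), 28 (A/T), 29 (A/G), 30 (T/A), 33 (T/C), 34 (A/C), 35 (G/T), 36 (C/T).
There are 14 differences over 40 sites, so p = 14/40 = 0.3500.

0.3500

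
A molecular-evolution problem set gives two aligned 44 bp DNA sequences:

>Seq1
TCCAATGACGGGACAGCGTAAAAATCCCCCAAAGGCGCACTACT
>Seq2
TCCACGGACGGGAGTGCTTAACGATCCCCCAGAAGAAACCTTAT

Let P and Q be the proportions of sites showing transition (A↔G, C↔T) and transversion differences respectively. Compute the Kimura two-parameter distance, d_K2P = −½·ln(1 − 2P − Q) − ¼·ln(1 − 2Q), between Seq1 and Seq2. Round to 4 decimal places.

0.4559

Mismatches occur at site 5 (A→C, transversion), site 6 (T→G, transversion), site 14 (C→G, transversion), site 15 (A→T, transversion), site 18 (G→T, transversion), site 22 (A→C, transversion), site 23 (A→G, transition), site 32 (A→G, transition), site 34 (G→A, transition), site 36 (C→A, transversion), site 37 (G→A, transition), site 38 (C→A, transversion), site 39 (A→C, transversion), site 42 (A→T, transversion), site 43 (C→A, transversion).
Of the 15 differences, 4 transitions and 11 transversions over 44 sites: P = 4/44 = 0.090909, Q = 11/44 = 0.250000.
d = −0.5·ln(0.568182) − 0.25·ln(0.500000) = −0.5·(-0.565313) − 0.25·(-0.693147) = 0.4559.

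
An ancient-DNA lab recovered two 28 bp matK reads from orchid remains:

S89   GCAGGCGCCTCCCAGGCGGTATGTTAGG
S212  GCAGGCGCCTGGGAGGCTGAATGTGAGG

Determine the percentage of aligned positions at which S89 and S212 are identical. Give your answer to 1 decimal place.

78.6%

Differing sites — 11:C/G; 12:C/G; 13:C/G; 18:G/T; 20:T/A; 25:T/G.
22 of the 28 sites match, so the percent identity is 22/28 × 100 = 78.6%.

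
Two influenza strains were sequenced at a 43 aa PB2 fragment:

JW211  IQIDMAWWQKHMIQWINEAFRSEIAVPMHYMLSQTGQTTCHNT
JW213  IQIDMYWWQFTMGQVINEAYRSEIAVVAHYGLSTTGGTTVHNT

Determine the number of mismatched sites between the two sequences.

Mismatches occur at site 6 (A/Y), site 10 (K/F), site 11 (H/T), site 13 (I/G), site 15 (W/V), site 20 (F/Y), site 27 (P/V), site 28 (M/A), site 31 (M/G), site 34 (Q/T), site 37 (Q/G), site 40 (C/V).
That gives 12 mismatches out of 43 aligned sites, so the Hamming distance is 12.

12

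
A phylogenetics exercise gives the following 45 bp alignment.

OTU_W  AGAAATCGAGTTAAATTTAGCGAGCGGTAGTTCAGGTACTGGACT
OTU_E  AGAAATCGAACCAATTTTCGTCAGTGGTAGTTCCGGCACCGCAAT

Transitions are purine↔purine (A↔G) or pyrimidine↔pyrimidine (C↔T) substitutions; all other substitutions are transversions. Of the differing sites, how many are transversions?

Mismatches occur at site 10 (G↔A, transition), site 11 (T↔C, transition), site 12 (T↔C, transition), site 15 (A↔T, transversion), site 19 (A↔C, transversion), site 21 (C↔T, transition), site 22 (G↔C, transversion), site 25 (C↔T, transition), site 34 (A↔C, transversion), site 37 (T↔C, transition), site 40 (T↔C, transition), site 42 (G↔C, transversion), site 44 (C↔A, transversion).
Of the 13 differences, 7 transitions and 6 transversions, so the answer is 6.

6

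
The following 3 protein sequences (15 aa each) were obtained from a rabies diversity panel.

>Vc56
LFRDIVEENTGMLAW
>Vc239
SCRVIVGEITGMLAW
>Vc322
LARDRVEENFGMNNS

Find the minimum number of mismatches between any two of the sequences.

Pairwise Hamming distances:
  Vc56 vs Vc239: 5
  Vc56 vs Vc322: 6
  Vc239 vs Vc322: 10
The smallest is 5, between Vc56 and Vc239.

5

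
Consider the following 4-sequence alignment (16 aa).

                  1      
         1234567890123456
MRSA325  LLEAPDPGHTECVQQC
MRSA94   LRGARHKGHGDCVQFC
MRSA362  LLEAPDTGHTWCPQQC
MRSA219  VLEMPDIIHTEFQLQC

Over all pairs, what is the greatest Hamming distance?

14

Pairwise Hamming distances:
  MRSA325 vs MRSA94: 8
  MRSA325 vs MRSA362: 3
  MRSA325 vs MRSA219: 7
  MRSA94 vs MRSA362: 9
  MRSA94 vs MRSA219: 14
  MRSA362 vs MRSA219: 8
The largest is 14, between MRSA94 and MRSA219.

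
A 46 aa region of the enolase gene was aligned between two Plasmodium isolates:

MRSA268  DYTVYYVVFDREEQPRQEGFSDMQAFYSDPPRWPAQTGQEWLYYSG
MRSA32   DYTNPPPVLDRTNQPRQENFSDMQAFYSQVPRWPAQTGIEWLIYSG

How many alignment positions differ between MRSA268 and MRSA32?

Differing sites — 4:V/N; 5:Y/P; 6:Y/P; 7:V/P; 9:F/L; 12:E/T; 13:E/N; 19:G/N; 29:D/Q; 30:P/V; 39:Q/I; 43:Y/I.
That gives 12 mismatches out of 46 aligned sites, so the Hamming distance is 12.

12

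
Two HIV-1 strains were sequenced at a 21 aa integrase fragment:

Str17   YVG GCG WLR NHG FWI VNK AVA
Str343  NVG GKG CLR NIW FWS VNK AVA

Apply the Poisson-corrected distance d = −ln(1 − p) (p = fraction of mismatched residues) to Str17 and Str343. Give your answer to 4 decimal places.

0.3365

Mismatches occur at site 1 (Y↔N), site 5 (C↔K), site 7 (W↔C), site 11 (H↔I), site 12 (G↔W), site 15 (I↔S).
p = 6/21 = 0.285714.
d = −ln(1 − 0.285714) = −ln(0.714286) = 0.3365.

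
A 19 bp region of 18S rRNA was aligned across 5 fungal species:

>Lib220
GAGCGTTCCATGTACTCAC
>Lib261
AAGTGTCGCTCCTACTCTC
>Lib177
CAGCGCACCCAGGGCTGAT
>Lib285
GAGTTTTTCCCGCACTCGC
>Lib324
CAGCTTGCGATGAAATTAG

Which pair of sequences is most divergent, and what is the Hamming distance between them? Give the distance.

14

Pairwise Hamming distances:
  Lib220 vs Lib261: 8
  Lib220 vs Lib177: 9
  Lib220 vs Lib285: 7
  Lib220 vs Lib324: 8
  Lib261 vs Lib177: 13
  Lib261 vs Lib285: 8
  Lib261 vs Lib324: 14
  Lib177 vs Lib285: 12
  Lib177 vs Lib324: 11
  Lib285 vs Lib324: 12
The largest is 14, between Lib261 and Lib324.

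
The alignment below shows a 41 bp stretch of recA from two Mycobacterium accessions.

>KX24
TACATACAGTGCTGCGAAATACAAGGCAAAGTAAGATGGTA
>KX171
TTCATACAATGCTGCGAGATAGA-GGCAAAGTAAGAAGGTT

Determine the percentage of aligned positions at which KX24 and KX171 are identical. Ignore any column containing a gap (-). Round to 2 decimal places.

85.00%

Excluding the 1 gap column leaves 40 comparable sites.
Mismatches occur at site 2 (A→T), site 9 (G→A), site 18 (A→G), site 22 (C→G), site 37 (T→A), site 41 (A→T).
34 of the 40 comparable sites match, so the percent identity is 34/40 × 100 = 85.00%.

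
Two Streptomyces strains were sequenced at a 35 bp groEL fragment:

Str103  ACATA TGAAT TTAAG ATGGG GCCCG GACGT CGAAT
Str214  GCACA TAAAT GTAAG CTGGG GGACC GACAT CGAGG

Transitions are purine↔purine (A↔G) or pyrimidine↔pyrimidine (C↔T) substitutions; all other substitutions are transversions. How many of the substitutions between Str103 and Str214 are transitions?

5

The sequences differ at positions 1 (A/G, transition), 4 (T/C, transition), 7 (G/A, transition), 11 (T/G, transversion), 16 (A/C, transversion), 22 (C/G, transversion), 23 (C/A, transversion), 25 (G/C, transversion), 29 (G/A, transition), 34 (A/G, transition), 35 (T/G, transversion).
Of the 11 differences, 5 transitions and 6 transversions, so the answer is 5.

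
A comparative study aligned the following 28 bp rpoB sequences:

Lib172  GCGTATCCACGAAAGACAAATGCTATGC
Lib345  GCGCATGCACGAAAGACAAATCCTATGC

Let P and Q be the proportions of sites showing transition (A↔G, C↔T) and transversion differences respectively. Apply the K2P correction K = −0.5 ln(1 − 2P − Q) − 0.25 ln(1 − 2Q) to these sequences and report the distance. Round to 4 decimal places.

0.1156

Mismatches occur at site 4 (T/C, transition), site 7 (C/G, transversion), site 22 (G/C, transversion).
Of the 3 differences, 1 transition and 2 transversions over 28 sites: P = 1/28 = 0.035714, Q = 2/28 = 0.071429.
d = −0.5·ln(0.857143) − 0.25·ln(0.857142) = −0.5·(-0.154151) − 0.25·(-0.154152) = 0.1156.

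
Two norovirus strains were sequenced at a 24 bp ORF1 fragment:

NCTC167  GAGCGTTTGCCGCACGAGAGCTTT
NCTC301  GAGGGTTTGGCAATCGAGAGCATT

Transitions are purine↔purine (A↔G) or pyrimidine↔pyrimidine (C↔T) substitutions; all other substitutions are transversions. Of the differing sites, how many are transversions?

5

Differing sites — 4:C/G (Tv); 10:C/G (Tv); 12:G/A (Ti); 13:C/A (Tv); 14:A/T (Tv); 22:T/A (Tv).
Of the 6 differences, 1 transition and 5 transversions, so the answer is 5.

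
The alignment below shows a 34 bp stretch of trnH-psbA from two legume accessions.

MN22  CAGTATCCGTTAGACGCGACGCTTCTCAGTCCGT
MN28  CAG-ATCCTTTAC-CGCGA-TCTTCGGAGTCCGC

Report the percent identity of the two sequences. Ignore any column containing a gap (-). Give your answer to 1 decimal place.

Excluding the 3 gap columns leaves 31 comparable sites.
Mismatches occur at site 9 (G→T), site 13 (G→C), site 21 (G→T), site 26 (T→G), site 27 (C→G), site 34 (T→C).
25 of the 31 comparable sites match, so the percent identity is 25/31 × 100 = 80.6%.

80.6%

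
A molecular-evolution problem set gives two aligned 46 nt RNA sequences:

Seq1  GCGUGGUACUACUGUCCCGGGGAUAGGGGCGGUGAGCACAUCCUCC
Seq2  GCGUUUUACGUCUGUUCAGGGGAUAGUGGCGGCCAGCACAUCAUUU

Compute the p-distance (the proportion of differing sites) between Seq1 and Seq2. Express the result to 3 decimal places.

The sequences differ at positions 5 (G/U), 6 (G/U), 10 (U/G), 11 (A/U), 16 (C/U), 18 (C/A), 27 (G/U), 33 (U/C), 34 (G/C), 43 (C/A), 45 (C/U), 46 (C/U).
There are 12 differences over 46 sites, so p = 12/46 = 0.261.

0.261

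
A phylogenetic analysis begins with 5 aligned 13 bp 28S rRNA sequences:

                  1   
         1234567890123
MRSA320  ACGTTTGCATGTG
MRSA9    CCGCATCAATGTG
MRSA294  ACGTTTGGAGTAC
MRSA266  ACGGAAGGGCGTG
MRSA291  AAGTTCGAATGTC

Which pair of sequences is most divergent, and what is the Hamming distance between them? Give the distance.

9

Pairwise Hamming distances:
  MRSA320 vs MRSA9: 5
  MRSA320 vs MRSA294: 5
  MRSA320 vs MRSA266: 6
  MRSA320 vs MRSA291: 4
  MRSA9 vs MRSA294: 9
  MRSA9 vs MRSA266: 7
  MRSA9 vs MRSA291: 7
  MRSA294 vs MRSA266: 8
  MRSA294 vs MRSA291: 6
  MRSA266 vs MRSA291: 8
The largest is 9, between MRSA9 and MRSA294.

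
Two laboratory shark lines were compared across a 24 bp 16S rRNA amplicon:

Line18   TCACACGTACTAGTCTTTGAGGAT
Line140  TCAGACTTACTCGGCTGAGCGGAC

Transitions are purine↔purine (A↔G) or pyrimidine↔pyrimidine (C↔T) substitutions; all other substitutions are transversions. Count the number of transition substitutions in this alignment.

The sequences differ at positions 4 (C/G, transversion), 7 (G/T, transversion), 12 (A/C, transversion), 14 (T/G, transversion), 17 (T/G, transversion), 18 (T/A, transversion), 20 (A/C, transversion), 24 (T/C, transition).
Of the 8 differences, 1 transition and 7 transversions, so the answer is 1.

1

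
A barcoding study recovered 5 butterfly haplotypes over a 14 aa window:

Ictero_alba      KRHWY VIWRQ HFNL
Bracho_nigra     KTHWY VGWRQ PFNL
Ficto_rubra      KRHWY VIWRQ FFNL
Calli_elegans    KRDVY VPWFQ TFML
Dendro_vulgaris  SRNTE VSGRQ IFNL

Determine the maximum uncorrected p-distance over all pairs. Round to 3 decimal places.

0.643

Pairwise Hamming distances:
  Ictero_alba vs Bracho_nigra: 3
  Ictero_alba vs Ficto_rubra: 1
  Ictero_alba vs Calli_elegans: 6
  Ictero_alba vs Dendro_vulgaris: 7
  Bracho_nigra vs Ficto_rubra: 3
  Bracho_nigra vs Calli_elegans: 7
  Bracho_nigra vs Dendro_vulgaris: 8
  Ficto_rubra vs Calli_elegans: 6
  Ficto_rubra vs Dendro_vulgaris: 7
  Calli_elegans vs Dendro_vulgaris: 9
The largest is 9 mismatches, between Calli_elegans and Dendro_vulgaris; p = 9/14 = 0.643.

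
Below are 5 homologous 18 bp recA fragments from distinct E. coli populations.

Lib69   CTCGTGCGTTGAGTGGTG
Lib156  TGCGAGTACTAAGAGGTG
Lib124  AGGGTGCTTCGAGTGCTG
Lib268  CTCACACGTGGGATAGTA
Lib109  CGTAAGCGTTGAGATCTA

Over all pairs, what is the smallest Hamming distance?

Pairwise Hamming distances:
  Lib69 vs Lib156: 8
  Lib69 vs Lib124: 6
  Lib69 vs Lib268: 8
  Lib69 vs Lib109: 8
  Lib156 vs Lib124: 10
  Lib156 vs Lib268: 15
  Lib156 vs Lib109: 10
  Lib124 vs Lib268: 13
  Lib124 vs Lib109: 9
  Lib268 vs Lib109: 10
The smallest is 6, between Lib69 and Lib124.

6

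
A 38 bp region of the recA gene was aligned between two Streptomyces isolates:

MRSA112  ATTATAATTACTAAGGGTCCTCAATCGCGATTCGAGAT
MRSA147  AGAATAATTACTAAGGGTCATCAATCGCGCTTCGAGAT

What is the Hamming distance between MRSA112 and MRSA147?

4

The sequences differ at positions 2 (T/G), 3 (T/A), 20 (C/A), 30 (A/C).
That gives 4 mismatches out of 38 aligned sites, so the Hamming distance is 4.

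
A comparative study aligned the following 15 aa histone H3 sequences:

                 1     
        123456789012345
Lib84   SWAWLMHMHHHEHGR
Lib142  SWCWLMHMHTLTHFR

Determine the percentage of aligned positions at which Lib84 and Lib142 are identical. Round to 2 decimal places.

66.67%

The sequences differ at positions 3 (A/C), 10 (H/T), 11 (H/L), 12 (E/T), 14 (G/F).
10 of the 15 sites match, so the percent identity is 10/15 × 100 = 66.67%.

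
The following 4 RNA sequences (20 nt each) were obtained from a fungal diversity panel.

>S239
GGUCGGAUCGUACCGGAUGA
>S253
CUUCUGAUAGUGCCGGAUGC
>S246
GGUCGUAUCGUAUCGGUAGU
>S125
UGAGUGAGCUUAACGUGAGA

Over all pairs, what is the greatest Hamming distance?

Pairwise Hamming distances:
  S239 vs S253: 6
  S239 vs S246: 5
  S239 vs S125: 10
  S253 vs S246: 10
  S253 vs S125: 13
  S246 vs S125: 11
The largest is 13, between S253 and S125.

13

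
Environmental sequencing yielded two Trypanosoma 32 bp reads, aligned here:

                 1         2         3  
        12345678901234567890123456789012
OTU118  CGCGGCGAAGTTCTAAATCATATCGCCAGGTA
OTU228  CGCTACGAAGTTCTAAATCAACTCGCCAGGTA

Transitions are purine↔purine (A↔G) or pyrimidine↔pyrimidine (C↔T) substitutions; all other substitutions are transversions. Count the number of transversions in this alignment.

Differing sites — 4:G/T (Tv); 5:G/A (Ti); 21:T/A (Tv); 22:A/C (Tv).
Of the 4 differences, 1 transition and 3 transversions, so the answer is 3.

3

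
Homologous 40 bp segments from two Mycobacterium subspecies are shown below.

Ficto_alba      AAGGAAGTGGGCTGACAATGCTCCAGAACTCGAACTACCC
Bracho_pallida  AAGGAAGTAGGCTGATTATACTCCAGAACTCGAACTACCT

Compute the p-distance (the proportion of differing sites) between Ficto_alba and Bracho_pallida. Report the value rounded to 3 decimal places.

0.125

Differing sites — 9:G/A; 16:C/T; 17:A/T; 20:G/A; 40:C/T.
There are 5 differences over 40 sites, so p = 5/40 = 0.125.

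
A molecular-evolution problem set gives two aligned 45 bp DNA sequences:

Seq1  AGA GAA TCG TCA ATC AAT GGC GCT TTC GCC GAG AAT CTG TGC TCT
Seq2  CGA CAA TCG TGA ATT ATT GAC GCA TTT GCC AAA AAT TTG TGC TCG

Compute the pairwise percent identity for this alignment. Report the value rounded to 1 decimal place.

Differing sites — 1:A/C; 4:G/C; 11:C/G; 15:C/T; 17:A/T; 20:G/A; 24:T/A; 27:C/T; 31:G/A; 33:G/A; 37:C/T; 45:T/G.
33 of the 45 sites match, so the percent identity is 33/45 × 100 = 73.3%.

73.3%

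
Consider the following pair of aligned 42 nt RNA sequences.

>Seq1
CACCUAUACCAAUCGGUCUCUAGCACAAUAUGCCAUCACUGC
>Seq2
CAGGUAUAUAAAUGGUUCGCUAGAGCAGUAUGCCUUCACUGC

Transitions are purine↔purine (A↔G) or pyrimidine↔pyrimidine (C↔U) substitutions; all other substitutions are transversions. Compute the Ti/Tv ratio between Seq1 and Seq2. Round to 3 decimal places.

0.375

Differing sites — 3:C/G (Tv); 4:C/G (Tv); 9:C/U (Ti); 10:C/A (Tv); 14:C/G (Tv); 16:G/U (Tv); 19:U/G (Tv); 24:C/A (Tv); 25:A/G (Ti); 28:A/G (Ti); 35:A/U (Tv).
Of the 11 differences, 3 transitions and 8 transversions, so Ti/Tv = 3/8 = 0.375.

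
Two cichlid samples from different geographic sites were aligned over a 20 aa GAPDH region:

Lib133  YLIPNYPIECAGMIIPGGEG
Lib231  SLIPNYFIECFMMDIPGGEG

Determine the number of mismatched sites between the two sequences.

5

Mismatches occur at site 1 (Y→S), site 7 (P→F), site 11 (A→F), site 12 (G→M), site 14 (I→D).
That gives 5 mismatches out of 20 aligned sites, so the Hamming distance is 5.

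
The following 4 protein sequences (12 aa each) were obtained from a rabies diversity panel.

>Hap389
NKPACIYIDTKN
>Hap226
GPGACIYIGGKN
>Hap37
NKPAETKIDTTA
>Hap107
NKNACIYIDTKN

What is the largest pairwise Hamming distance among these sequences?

10

Pairwise Hamming distances:
  Hap389 vs Hap226: 5
  Hap389 vs Hap37: 5
  Hap389 vs Hap107: 1
  Hap226 vs Hap37: 10
  Hap226 vs Hap107: 5
  Hap37 vs Hap107: 6
The largest is 10, between Hap226 and Hap37.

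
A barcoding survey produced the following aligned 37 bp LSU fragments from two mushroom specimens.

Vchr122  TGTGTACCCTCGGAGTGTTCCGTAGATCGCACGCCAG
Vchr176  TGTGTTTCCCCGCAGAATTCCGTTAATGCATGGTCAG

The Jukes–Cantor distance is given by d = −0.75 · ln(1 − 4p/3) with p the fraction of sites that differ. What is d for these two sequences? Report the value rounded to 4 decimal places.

0.5266

Differing sites — 6:A/T; 7:C/T; 10:T/C; 13:G/C; 16:T/A; 17:G/A; 24:A/T; 25:G/A; 28:C/G; 29:G/C; 30:C/A; 31:A/T; 32:C/G; 34:C/T.
p = 14/37 = 0.378378.
d = −0.75 · ln(1 − (4/3)·0.378378) = −0.75 · ln(0.495496) = −0.75 · (-0.702196) = 0.5266.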